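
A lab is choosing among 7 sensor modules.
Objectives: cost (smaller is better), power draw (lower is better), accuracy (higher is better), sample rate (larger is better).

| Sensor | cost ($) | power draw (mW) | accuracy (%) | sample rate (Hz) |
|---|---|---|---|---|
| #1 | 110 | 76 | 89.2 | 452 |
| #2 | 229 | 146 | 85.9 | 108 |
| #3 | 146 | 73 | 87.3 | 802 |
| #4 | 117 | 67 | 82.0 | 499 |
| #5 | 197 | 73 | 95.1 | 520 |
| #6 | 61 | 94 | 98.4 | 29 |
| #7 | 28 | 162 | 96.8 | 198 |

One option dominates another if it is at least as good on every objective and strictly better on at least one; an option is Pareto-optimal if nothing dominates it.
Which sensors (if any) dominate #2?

#1: cost 110≤229, power draw 76≤146, accuracy 89.2≥85.9, sample rate 452≥108 — dominates #2.
#3: cost 146≤229, power draw 73≤146, accuracy 87.3≥85.9, sample rate 802≥108 — dominates #2.
#5: cost 197≤229, power draw 73≤146, accuracy 95.1≥85.9, sample rate 520≥108 — dominates #2.
Others (#4, #6, #7) are each worse than #2 on at least one objective.

#1, #3, #5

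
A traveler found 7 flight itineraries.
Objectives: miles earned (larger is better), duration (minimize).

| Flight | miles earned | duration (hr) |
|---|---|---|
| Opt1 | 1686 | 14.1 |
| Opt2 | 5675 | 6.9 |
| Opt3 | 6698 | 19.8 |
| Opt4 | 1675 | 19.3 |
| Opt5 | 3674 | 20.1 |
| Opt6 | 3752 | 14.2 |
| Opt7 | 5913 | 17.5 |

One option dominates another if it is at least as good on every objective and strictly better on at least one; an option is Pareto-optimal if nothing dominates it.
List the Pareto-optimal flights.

Opt1: dominated by Opt2 (miles earned 5675≥1686, duration 6.9≤14.1).
Opt2: not dominated (best duration).
Opt3: not dominated (best miles earned).
Opt4: dominated by Opt1 (miles earned 1686≥1675, duration 14.1≤19.3).
Opt5: dominated by Opt2 (miles earned 5675≥3674, duration 6.9≤20.1).
Opt6: dominated by Opt2 (miles earned 5675≥3752, duration 6.9≤14.2).
Opt7: not dominated.

Opt2, Opt3, Opt7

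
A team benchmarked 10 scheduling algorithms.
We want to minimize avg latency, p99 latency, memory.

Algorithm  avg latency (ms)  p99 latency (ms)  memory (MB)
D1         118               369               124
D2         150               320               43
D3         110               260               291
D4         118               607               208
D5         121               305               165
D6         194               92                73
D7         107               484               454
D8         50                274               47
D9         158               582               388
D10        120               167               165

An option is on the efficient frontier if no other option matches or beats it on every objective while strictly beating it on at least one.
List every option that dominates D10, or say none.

D1: worse on p99 latency (369 vs 167).
D2: worse on avg latency (150 vs 120).
D3: worse on p99 latency (260 vs 167).
D4: worse on p99 latency (607 vs 167).
D5: worse on avg latency (121 vs 120).
D6: worse on avg latency (194 vs 120).
D7: worse on p99 latency (484 vs 167).
D8: worse on p99 latency (274 vs 167).
D9: worse on avg latency (158 vs 120).
No option dominates D10.

none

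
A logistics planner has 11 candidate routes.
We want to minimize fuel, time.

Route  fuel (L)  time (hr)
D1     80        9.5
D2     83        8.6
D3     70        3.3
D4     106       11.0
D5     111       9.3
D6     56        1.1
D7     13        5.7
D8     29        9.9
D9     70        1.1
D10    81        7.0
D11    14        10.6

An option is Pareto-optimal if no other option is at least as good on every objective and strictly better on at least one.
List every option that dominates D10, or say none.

D3: fuel 70≤81, time 3.3≤7.0 — dominates D10.
D6: fuel 56≤81, time 1.1≤7.0 — dominates D10.
D7: fuel 13≤81, time 5.7≤7.0 — dominates D10.
D9: fuel 70≤81, time 1.1≤7.0 — dominates D10.
Others (D1, D2, D4, D5, D8, D11) are each worse than D10 on at least one objective.

D3, D6, D7, D9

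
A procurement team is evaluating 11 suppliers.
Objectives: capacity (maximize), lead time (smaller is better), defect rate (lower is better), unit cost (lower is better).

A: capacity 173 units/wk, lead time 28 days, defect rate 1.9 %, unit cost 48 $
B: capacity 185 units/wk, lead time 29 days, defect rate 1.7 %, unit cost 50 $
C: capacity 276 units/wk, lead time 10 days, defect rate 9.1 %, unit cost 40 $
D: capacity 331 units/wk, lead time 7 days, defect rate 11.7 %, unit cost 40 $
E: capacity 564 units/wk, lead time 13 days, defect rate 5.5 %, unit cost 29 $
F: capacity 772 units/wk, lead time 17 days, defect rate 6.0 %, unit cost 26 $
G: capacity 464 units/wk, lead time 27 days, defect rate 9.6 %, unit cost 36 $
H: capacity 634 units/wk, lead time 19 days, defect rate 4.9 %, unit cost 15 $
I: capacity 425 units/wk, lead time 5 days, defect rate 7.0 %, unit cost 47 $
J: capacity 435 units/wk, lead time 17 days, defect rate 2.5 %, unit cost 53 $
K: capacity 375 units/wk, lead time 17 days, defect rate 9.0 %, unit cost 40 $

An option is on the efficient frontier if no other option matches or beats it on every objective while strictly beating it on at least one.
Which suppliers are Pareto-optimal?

A, B, C, D, E, F, H, I, J

A: not dominated.
B: not dominated (best defect rate).
C: not dominated.
D: not dominated.
E: not dominated.
F: not dominated (best capacity).
G: dominated by E (capacity 564≥464, lead time 13≤27, defect rate 5.5≤9.6, unit cost 29≤36).
H: not dominated (best unit cost).
I: not dominated (best lead time).
J: not dominated.
K: dominated by E (capacity 564≥375, lead time 13≤17, defect rate 5.5≤9.0, unit cost 29≤40).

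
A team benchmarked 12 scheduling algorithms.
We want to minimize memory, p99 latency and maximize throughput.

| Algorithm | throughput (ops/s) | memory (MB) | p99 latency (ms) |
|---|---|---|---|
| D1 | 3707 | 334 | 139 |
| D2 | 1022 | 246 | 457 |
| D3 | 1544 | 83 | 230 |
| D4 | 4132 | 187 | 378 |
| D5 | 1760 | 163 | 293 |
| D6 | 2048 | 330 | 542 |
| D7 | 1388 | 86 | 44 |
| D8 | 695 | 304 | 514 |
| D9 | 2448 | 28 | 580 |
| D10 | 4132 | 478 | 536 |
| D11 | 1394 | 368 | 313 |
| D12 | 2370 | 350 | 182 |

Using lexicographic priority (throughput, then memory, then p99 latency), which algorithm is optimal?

First maximize throughput: best is 4132, kept {D4, D10}.
Then minimize memory: best is 187, kept {D4}.

D4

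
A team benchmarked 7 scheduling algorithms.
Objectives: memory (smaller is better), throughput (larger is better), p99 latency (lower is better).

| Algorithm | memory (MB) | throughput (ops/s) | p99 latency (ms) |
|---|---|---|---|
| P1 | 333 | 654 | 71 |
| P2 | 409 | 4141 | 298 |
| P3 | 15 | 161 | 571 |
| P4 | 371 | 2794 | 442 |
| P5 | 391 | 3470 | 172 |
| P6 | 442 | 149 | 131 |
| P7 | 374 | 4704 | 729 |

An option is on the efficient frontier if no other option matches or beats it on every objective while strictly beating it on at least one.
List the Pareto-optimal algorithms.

P1: not dominated (best p99 latency).
P2: not dominated.
P3: not dominated (best memory).
P4: not dominated.
P5: not dominated.
P6: dominated by P1 (memory 333≤442, throughput 654≥149, p99 latency 71≤131).
P7: not dominated (best throughput).

P1, P2, P3, P4, P5, P7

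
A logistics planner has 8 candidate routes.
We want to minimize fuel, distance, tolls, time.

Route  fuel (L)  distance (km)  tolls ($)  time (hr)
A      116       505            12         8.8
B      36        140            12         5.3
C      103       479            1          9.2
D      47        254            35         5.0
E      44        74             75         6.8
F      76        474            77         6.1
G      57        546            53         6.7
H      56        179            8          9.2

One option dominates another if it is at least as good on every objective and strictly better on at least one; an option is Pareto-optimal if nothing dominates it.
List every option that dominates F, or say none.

B: fuel 36≤76, distance 140≤474, tolls 12≤77, time 5.3≤6.1 — dominates F.
D: fuel 47≤76, distance 254≤474, tolls 35≤77, time 5.0≤6.1 — dominates F.
Others (A, C, E, G, H) are each worse than F on at least one objective.

B, D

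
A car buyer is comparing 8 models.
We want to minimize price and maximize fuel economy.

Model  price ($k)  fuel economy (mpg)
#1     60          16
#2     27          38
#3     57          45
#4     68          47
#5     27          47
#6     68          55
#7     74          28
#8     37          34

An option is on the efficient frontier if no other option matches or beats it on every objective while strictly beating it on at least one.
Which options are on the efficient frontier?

#1: dominated by #2 (price 27≤60, fuel economy 38≥16).
#2: dominated by #5 (price 27≤27, fuel economy 47≥38).
#3: dominated by #5 (price 27≤57, fuel economy 47≥45).
#4: dominated by #5 (price 27≤68, fuel economy 47≥47).
#5: not dominated.
#6: not dominated (best fuel economy).
#7: dominated by #2 (price 27≤74, fuel economy 38≥28).
#8: dominated by #2 (price 27≤37, fuel economy 38≥34).

#5, #6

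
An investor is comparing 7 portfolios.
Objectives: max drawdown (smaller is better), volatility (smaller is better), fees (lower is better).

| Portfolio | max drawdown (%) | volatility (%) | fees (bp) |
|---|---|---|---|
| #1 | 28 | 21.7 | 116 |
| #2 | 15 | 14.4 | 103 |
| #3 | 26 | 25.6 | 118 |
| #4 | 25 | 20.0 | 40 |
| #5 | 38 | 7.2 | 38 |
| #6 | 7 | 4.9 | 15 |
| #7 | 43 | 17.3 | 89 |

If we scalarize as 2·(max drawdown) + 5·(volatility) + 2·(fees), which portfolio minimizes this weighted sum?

#1: 2·28 + 5·21.7 + 2·116 = 396.5
#2: 2·15 + 5·14.4 + 2·103 = 308.0
#3: 2·26 + 5·25.6 + 2·118 = 416.0
#4: 2·25 + 5·20.0 + 2·40 = 230.0
#5: 2·38 + 5·7.2 + 2·38 = 188.0
#6: 2·7 + 5·4.9 + 2·15 = 68.5
#7: 2·43 + 5·17.3 + 2·89 = 350.5
Lowest: #6 at 68.5.

#6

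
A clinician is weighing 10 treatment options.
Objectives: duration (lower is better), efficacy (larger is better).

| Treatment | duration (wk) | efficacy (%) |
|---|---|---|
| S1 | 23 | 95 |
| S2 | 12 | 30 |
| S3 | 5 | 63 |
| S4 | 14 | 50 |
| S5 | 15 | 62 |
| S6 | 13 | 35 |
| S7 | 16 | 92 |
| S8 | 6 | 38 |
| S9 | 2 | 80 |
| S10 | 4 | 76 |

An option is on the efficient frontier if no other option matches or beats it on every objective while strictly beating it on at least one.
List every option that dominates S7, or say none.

S1: worse on duration (23 vs 16).
S2: worse on efficacy (30 vs 92).
S3: worse on efficacy (63 vs 92).
S4: worse on efficacy (50 vs 92).
S5: worse on efficacy (62 vs 92).
S6: worse on efficacy (35 vs 92).
S8: worse on efficacy (38 vs 92).
S9: worse on efficacy (80 vs 92).
S10: worse on efficacy (76 vs 92).
No option dominates S7.

none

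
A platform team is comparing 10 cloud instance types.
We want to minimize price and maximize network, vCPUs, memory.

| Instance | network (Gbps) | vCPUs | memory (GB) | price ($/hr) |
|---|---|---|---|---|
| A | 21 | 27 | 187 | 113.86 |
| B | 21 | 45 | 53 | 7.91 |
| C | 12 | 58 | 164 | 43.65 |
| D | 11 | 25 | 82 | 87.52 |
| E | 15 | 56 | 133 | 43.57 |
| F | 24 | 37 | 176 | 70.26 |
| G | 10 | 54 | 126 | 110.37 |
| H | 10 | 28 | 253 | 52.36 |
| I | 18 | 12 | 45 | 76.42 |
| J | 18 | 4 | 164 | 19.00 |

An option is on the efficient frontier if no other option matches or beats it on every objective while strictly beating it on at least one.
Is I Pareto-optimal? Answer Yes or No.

No

B vs I: network 21≥18, vCPUs 45≥12, memory 53≥45, price 7.91≤76.42 — B is at least as good on every objective and strictly better on at least one, so B dominates I.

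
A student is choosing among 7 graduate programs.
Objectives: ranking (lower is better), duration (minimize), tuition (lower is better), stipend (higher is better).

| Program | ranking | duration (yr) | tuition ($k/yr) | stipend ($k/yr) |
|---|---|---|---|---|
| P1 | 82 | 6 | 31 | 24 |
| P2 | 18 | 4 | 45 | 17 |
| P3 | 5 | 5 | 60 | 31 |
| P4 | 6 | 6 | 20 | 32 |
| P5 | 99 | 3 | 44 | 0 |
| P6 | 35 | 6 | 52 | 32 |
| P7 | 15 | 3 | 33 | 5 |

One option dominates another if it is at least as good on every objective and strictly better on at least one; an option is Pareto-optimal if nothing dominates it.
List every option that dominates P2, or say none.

P1: worse on ranking (82 vs 18).
P3: worse on duration (5 vs 4).
P4: worse on duration (6 vs 4).
P5: worse on ranking (99 vs 18).
P6: worse on ranking (35 vs 18).
P7: worse on stipend (5 vs 17).
No option dominates P2.

none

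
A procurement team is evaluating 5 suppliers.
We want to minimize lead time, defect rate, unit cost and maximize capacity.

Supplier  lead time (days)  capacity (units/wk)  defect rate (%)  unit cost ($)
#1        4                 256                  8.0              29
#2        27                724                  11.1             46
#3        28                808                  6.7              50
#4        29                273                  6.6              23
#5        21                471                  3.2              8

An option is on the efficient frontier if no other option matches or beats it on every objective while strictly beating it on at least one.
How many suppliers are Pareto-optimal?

4

#1: not dominated (best lead time).
#2: not dominated.
#3: not dominated (best capacity).
#4: dominated by #5 (lead time 21≤29, capacity 471≥273, defect rate 3.2≤6.6, unit cost 8≤23).
#5: not dominated (best defect rate).
Pareto-optimal: #1, #2, #3, #5 → 4.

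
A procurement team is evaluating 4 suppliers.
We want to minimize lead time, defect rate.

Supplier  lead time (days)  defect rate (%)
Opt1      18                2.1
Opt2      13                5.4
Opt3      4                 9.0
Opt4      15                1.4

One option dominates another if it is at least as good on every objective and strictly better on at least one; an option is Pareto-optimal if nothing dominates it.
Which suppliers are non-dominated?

Opt2, Opt3, Opt4

Opt1: dominated by Opt4 (lead time 15≤18, defect rate 1.4≤2.1).
Opt2: not dominated.
Opt3: not dominated (best lead time).
Opt4: not dominated (best defect rate).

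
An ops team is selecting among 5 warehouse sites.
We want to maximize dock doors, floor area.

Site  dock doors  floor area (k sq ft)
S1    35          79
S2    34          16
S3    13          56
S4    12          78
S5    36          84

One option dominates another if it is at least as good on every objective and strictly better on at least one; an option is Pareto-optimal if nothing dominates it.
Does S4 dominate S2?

S4 vs S2: S4 is worse on dock doors (12 vs 34), so it does not dominate S2.

No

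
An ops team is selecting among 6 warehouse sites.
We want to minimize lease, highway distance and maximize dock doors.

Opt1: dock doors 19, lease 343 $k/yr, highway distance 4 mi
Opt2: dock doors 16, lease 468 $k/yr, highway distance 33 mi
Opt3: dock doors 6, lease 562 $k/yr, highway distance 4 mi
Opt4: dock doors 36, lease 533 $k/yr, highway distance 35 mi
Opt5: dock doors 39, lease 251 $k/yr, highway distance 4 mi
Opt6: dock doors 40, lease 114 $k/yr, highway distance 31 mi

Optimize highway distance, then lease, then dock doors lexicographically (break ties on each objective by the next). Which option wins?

Opt5

First minimize highway distance: best is 4, kept {Opt1, Opt3, Opt5}.
Then minimize lease: best is 251, kept {Opt5}.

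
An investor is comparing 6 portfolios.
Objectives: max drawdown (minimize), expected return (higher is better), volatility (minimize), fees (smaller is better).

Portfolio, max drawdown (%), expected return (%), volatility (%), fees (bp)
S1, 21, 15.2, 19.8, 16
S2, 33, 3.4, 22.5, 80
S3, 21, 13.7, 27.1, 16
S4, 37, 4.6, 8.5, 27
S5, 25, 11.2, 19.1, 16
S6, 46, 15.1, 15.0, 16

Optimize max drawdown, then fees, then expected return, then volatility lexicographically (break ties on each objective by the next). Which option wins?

First minimize max drawdown: best is 21, kept {S1, S3}.
Then minimize fees: best is 16, kept {S1, S3}.
Then maximize expected return: best is 15.2, kept {S1}.

S1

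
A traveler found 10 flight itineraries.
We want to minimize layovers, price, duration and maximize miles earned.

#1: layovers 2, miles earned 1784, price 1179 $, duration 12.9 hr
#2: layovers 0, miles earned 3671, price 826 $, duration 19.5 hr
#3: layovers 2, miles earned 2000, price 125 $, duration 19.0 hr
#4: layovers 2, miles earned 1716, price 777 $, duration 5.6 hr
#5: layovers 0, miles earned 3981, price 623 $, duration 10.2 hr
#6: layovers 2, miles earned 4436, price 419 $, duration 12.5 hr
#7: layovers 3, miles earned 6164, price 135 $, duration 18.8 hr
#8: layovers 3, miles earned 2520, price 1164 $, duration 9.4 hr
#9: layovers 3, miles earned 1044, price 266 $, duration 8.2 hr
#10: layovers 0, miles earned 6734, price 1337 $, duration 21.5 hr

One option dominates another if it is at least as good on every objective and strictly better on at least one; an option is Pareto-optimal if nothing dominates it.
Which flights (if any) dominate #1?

#5, #6

#5: layovers 0≤2, miles earned 3981≥1784, price 623≤1179, duration 10.2≤12.9 — dominates #1.
#6: layovers 2≤2, miles earned 4436≥1784, price 419≤1179, duration 12.5≤12.9 — dominates #1.
Others (#2, #3, #4, #7, #8, #9, #10) are each worse than #1 on at least one objective.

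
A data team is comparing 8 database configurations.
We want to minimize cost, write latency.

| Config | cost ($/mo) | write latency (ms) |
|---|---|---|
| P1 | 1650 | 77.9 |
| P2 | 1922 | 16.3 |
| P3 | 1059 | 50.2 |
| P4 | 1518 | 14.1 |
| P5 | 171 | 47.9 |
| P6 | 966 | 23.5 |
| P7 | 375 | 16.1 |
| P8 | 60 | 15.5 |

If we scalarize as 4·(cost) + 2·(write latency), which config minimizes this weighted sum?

P8

P1: 4·1650 + 2·77.9 = 6755.8
P2: 4·1922 + 2·16.3 = 7720.6
P3: 4·1059 + 2·50.2 = 4336.4
P4: 4·1518 + 2·14.1 = 6100.2
P5: 4·171 + 2·47.9 = 779.8
P6: 4·966 + 2·23.5 = 3911.0
P7: 4·375 + 2·16.1 = 1532.2
P8: 4·60 + 2·15.5 = 271.0
Lowest: P8 at 271.0.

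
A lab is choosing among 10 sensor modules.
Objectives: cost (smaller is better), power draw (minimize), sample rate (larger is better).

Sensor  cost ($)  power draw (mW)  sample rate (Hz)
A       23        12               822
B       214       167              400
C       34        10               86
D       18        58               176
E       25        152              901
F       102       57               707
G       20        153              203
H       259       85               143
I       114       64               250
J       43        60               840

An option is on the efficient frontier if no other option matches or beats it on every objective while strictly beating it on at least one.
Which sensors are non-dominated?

A, C, D, E, G, J

A: not dominated.
B: dominated by A (cost 23≤214, power draw 12≤167, sample rate 822≥400).
C: not dominated (best power draw).
D: not dominated (best cost).
E: not dominated (best sample rate).
F: dominated by A (cost 23≤102, power draw 12≤57, sample rate 822≥707).
G: not dominated.
H: dominated by A (cost 23≤259, power draw 12≤85, sample rate 822≥143).
I: dominated by A (cost 23≤114, power draw 12≤64, sample rate 822≥250).
J: not dominated.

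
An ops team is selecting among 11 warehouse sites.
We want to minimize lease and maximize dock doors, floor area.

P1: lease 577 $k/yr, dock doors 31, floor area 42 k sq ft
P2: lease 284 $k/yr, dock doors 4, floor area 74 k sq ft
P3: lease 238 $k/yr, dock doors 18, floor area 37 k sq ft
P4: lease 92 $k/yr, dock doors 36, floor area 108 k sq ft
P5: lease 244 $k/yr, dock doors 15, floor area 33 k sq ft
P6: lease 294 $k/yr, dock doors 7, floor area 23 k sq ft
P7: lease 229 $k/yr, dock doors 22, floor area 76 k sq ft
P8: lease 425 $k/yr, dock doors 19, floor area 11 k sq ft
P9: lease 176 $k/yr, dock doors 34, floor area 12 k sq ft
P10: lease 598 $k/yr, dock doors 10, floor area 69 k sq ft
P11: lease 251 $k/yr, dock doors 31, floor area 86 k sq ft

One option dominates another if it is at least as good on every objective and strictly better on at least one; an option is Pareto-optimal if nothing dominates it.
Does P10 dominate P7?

P10 vs P7: P10 is worse on lease (598 vs 229), so it does not dominate P7.

No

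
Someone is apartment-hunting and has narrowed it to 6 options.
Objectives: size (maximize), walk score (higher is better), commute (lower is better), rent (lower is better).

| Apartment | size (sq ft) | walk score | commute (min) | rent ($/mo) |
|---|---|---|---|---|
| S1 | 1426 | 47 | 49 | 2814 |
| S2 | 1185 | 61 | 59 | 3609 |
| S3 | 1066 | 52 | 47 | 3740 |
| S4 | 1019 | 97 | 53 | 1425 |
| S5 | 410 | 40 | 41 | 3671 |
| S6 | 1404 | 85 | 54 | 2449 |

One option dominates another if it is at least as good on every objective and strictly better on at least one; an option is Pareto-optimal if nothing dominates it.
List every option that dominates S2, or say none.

S6

S6: size 1404≥1185, walk score 85≥61, commute 54≤59, rent 2449≤3609 — dominates S2.
Others (S1, S3, S4, S5) are each worse than S2 on at least one objective.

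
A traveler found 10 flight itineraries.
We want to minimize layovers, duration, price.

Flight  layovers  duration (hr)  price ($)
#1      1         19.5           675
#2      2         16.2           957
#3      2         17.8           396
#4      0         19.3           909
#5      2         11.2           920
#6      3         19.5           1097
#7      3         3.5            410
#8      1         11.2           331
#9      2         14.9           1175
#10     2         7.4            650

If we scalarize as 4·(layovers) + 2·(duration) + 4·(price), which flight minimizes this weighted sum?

#1: 4·1 + 2·19.5 + 4·675 = 2743.0
#2: 4·2 + 2·16.2 + 4·957 = 3868.4
#3: 4·2 + 2·17.8 + 4·396 = 1627.6
#4: 4·0 + 2·19.3 + 4·909 = 3674.6
#5: 4·2 + 2·11.2 + 4·920 = 3710.4
#6: 4·3 + 2·19.5 + 4·1097 = 4439.0
#7: 4·3 + 2·3.5 + 4·410 = 1659.0
#8: 4·1 + 2·11.2 + 4·331 = 1350.4
#9: 4·2 + 2·14.9 + 4·1175 = 4737.8
#10: 4·2 + 2·7.4 + 4·650 = 2622.8
Lowest: #8 at 1350.4.

#8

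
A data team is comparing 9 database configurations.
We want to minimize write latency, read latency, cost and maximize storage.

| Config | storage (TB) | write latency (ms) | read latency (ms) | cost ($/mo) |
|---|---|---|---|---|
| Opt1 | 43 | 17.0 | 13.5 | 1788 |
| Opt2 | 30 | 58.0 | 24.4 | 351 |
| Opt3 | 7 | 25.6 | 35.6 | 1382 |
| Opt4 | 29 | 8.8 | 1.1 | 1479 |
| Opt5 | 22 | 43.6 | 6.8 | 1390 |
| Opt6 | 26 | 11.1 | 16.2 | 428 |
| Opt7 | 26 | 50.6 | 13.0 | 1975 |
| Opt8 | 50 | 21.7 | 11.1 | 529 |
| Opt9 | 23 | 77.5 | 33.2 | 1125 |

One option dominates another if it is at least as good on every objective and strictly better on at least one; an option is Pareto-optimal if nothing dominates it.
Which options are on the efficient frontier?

Opt1: not dominated.
Opt2: not dominated (best cost).
Opt3: dominated by Opt6 (storage 26≥7, write latency 11.1≤25.6, read latency 16.2≤35.6, cost 428≤1382).
Opt4: not dominated (best write latency).
Opt5: not dominated.
Opt6: not dominated.
Opt7: dominated by Opt4 (storage 29≥26, write latency 8.8≤50.6, read latency 1.1≤13.0, cost 1479≤1975).
Opt8: not dominated (best storage).
Opt9: dominated by Opt2 (storage 30≥23, write latency 58.0≤77.5, read latency 24.4≤33.2, cost 351≤1125).

Opt1, Opt2, Opt4, Opt5, Opt6, Opt8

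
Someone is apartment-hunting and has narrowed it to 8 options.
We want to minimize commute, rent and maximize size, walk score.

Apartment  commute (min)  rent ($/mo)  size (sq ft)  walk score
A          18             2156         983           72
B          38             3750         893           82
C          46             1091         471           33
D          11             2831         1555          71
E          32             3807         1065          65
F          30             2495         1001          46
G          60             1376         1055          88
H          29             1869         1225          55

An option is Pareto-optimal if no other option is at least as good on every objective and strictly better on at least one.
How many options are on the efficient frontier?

A: not dominated.
B: not dominated.
C: not dominated (best rent).
D: not dominated (best commute).
E: dominated by D (commute 11≤32, rent 2831≤3807, size 1555≥1065, walk score 71≥65).
F: dominated by H (commute 29≤30, rent 1869≤2495, size 1225≥1001, walk score 55≥46).
G: not dominated (best walk score).
H: not dominated.
Pareto-optimal: A, B, C, D, G, H → 6.

6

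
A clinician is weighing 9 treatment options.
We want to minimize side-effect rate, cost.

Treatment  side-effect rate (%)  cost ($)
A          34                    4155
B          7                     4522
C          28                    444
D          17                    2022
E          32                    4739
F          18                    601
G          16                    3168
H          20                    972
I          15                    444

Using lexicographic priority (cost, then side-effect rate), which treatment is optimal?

I

First minimize cost: best is 444, kept {C, I}.
Then minimize side-effect rate: best is 15, kept {I}.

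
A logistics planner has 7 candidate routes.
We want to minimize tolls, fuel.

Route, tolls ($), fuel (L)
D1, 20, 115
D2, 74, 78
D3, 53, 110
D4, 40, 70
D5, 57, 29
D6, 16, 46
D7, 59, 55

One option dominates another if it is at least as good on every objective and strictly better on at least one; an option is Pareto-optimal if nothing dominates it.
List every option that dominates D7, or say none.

D5: tolls 57≤59, fuel 29≤55 — dominates D7.
D6: tolls 16≤59, fuel 46≤55 — dominates D7.
Others (D1, D2, D3, D4) are each worse than D7 on at least one objective.

D5, D6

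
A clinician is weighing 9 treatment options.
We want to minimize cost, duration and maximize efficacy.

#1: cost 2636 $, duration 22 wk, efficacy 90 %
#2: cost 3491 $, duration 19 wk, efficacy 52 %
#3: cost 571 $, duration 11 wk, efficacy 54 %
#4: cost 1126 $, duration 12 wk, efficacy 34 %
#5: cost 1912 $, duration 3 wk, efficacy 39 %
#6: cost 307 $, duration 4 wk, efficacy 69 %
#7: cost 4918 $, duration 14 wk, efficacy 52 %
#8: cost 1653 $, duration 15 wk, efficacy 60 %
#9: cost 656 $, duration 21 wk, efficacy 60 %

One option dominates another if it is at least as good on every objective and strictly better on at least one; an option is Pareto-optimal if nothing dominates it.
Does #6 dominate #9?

Yes

#6 vs #9: cost 307≤656, duration 4≤21, efficacy 69≥60 — #6 is at least as good on every objective with at least one strict improvement.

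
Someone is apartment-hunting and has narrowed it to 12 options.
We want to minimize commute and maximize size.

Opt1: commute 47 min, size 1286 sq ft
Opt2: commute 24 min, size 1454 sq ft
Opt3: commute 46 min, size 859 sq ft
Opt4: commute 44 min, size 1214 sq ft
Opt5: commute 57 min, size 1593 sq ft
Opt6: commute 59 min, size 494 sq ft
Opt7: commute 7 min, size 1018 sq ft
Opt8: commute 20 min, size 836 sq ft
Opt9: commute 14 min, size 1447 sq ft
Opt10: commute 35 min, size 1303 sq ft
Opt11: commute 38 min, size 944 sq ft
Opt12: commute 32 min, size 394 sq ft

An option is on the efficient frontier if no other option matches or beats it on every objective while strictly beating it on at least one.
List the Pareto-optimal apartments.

Opt2, Opt5, Opt7, Opt9

Opt1: dominated by Opt2 (commute 24≤47, size 1454≥1286).
Opt2: not dominated.
Opt3: dominated by Opt2 (commute 24≤46, size 1454≥859).
Opt4: dominated by Opt2 (commute 24≤44, size 1454≥1214).
Opt5: not dominated (best size).
Opt6: dominated by Opt1 (commute 47≤59, size 1286≥494).
Opt7: not dominated (best commute).
Opt8: dominated by Opt7 (commute 7≤20, size 1018≥836).
Opt9: not dominated.
Opt10: dominated by Opt2 (commute 24≤35, size 1454≥1303).
Opt11: dominated by Opt2 (commute 24≤38, size 1454≥944).
Opt12: dominated by Opt2 (commute 24≤32, size 1454≥394).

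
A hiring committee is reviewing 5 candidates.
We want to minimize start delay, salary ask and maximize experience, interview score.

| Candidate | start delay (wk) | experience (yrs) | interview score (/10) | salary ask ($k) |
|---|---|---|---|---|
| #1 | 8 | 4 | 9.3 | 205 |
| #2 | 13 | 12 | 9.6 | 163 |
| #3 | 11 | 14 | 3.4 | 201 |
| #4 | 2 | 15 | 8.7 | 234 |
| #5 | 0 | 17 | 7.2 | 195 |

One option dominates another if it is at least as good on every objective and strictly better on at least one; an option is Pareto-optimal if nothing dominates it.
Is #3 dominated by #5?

Yes

#5 vs #3: start delay 0≤11, experience 17≥14, interview score 7.2≥3.4, salary ask 195≤201 — #5 is at least as good on every objective with at least one strict improvement.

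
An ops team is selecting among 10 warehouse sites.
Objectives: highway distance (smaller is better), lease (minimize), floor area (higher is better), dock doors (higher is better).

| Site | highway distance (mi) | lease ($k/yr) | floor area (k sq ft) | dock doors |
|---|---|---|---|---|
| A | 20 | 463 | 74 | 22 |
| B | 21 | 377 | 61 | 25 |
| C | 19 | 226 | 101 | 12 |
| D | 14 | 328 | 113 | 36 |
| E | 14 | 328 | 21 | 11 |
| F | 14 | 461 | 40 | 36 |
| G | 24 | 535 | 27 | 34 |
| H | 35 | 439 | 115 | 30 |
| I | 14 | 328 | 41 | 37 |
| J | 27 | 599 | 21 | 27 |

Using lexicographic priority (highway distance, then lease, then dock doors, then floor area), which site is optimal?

First minimize highway distance: best is 14, kept {D, E, F, I}.
Then minimize lease: best is 328, kept {D, E, I}.
Then maximize dock doors: best is 37, kept {I}.

I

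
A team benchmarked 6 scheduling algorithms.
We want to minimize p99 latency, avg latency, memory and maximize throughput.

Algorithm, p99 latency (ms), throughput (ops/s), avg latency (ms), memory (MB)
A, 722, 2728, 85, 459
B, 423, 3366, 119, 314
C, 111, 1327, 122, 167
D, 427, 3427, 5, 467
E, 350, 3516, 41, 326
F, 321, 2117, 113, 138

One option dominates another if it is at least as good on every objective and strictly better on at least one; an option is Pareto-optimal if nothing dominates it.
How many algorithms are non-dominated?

A: dominated by E (p99 latency 350≤722, throughput 3516≥2728, avg latency 41≤85, memory 326≤459).
B: not dominated.
C: not dominated (best p99 latency).
D: not dominated (best avg latency).
E: not dominated (best throughput).
F: not dominated (best memory).
Pareto-optimal: B, C, D, E, F → 5.

5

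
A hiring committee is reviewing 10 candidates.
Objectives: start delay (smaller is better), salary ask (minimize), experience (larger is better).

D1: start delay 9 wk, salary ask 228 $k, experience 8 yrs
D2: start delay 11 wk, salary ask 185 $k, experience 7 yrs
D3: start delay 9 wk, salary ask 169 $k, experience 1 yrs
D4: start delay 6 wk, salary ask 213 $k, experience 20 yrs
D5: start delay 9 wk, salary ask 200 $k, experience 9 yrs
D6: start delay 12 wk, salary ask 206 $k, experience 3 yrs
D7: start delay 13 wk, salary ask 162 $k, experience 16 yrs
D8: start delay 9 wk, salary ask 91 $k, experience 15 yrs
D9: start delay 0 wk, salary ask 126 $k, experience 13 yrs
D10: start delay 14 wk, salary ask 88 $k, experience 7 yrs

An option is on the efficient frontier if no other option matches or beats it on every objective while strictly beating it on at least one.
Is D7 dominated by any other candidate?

D1: worse on salary ask (228 vs 162).
D2: worse on salary ask (185 vs 162).
D3: worse on salary ask (169 vs 162).
D4: worse on salary ask (213 vs 162).
D5: worse on salary ask (200 vs 162).
D6: worse on salary ask (206 vs 162).
D8: worse on experience (15 vs 16).
D9: worse on experience (13 vs 16).
D10: worse on start delay (14 vs 13).
No option is at least as good as D7 on every objective and strictly better on one.

No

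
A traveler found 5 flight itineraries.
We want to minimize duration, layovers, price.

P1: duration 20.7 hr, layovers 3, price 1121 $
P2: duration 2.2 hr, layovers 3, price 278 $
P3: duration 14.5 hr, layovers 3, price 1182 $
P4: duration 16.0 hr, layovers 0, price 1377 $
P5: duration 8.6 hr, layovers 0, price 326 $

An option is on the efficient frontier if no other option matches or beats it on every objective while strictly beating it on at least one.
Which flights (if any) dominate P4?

P5

P5: duration 8.6≤16.0, layovers 0≤0, price 326≤1377 — dominates P4.
Others (P1, P2, P3) are each worse than P4 on at least one objective.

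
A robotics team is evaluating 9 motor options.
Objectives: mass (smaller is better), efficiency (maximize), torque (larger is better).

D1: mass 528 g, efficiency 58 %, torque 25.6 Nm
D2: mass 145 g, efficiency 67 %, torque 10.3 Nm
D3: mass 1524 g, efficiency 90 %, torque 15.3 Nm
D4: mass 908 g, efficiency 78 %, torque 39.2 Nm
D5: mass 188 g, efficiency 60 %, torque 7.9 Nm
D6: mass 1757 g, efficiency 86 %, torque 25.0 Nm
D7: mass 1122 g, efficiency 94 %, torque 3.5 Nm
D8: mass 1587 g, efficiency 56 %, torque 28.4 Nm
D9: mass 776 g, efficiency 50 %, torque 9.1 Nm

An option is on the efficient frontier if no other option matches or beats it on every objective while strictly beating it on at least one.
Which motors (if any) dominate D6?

D1: worse on efficiency (58 vs 86).
D2: worse on efficiency (67 vs 86).
D3: worse on torque (15.3 vs 25.0).
D4: worse on efficiency (78 vs 86).
D5: worse on efficiency (60 vs 86).
D7: worse on torque (3.5 vs 25.0).
D8: worse on efficiency (56 vs 86).
D9: worse on efficiency (50 vs 86).
No option dominates D6.

none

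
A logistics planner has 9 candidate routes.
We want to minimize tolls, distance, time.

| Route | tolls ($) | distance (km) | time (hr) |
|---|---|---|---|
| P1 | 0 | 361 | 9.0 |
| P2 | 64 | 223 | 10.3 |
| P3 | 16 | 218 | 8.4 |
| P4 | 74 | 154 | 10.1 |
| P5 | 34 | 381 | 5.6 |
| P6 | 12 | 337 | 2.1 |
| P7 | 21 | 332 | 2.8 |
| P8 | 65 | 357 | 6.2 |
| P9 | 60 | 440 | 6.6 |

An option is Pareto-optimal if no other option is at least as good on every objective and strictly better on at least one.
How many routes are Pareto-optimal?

5

P1: not dominated (best tolls).
P2: dominated by P3 (tolls 16≤64, distance 218≤223, time 8.4≤10.3).
P3: not dominated.
P4: not dominated (best distance).
P5: dominated by P6 (tolls 12≤34, distance 337≤381, time 2.1≤5.6).
P6: not dominated (best time).
P7: not dominated.
P8: dominated by P6 (tolls 12≤65, distance 337≤357, time 2.1≤6.2).
P9: dominated by P5 (tolls 34≤60, distance 381≤440, time 5.6≤6.6).
Pareto-optimal: P1, P3, P4, P6, P7 → 5.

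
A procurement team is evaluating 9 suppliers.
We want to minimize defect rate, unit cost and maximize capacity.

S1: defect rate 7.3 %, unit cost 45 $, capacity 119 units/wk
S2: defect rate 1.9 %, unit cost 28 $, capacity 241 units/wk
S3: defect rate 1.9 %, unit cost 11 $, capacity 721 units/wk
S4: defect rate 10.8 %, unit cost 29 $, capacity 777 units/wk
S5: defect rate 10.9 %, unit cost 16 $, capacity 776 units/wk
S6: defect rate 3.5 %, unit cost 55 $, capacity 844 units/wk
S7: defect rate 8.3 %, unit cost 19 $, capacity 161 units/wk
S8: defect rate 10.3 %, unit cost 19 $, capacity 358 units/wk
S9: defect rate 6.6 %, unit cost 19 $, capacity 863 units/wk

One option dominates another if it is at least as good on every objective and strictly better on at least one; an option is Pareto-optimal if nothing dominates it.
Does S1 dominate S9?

No

S1 vs S9: S1 is worse on defect rate (7.3 vs 6.6), so it does not dominate S9.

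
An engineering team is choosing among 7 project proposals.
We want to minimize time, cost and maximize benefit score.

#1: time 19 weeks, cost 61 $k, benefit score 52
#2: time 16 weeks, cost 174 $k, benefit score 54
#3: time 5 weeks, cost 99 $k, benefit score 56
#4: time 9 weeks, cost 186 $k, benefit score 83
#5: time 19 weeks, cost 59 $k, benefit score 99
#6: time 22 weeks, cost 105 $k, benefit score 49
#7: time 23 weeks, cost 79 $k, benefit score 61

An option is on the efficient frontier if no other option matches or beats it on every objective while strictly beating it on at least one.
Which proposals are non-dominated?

#3, #4, #5

#1: dominated by #5 (time 19≤19, cost 59≤61, benefit score 99≥52).
#2: dominated by #3 (time 5≤16, cost 99≤174, benefit score 56≥54).
#3: not dominated (best time).
#4: not dominated.
#5: not dominated (best cost).
#6: dominated by #1 (time 19≤22, cost 61≤105, benefit score 52≥49).
#7: dominated by #5 (time 19≤23, cost 59≤79, benefit score 99≥61).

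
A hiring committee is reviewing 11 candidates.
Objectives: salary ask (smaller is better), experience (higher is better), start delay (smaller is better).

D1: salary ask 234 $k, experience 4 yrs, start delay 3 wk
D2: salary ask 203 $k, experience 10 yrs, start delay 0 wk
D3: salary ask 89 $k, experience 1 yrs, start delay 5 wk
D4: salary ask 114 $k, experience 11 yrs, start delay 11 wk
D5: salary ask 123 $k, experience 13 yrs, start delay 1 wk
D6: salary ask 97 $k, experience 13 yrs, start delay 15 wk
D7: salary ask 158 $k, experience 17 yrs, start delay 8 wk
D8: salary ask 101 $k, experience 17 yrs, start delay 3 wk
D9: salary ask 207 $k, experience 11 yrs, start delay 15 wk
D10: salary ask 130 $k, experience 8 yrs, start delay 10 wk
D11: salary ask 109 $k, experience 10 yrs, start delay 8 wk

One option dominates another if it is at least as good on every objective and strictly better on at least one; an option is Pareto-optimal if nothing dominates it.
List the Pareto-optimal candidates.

D1: dominated by D2 (salary ask 203≤234, experience 10≥4, start delay 0≤3).
D2: not dominated (best start delay).
D3: not dominated (best salary ask).
D4: dominated by D8 (salary ask 101≤114, experience 17≥11, start delay 3≤11).
D5: not dominated.
D6: not dominated.
D7: dominated by D8 (salary ask 101≤158, experience 17≥17, start delay 3≤8).
D8: not dominated.
D9: dominated by D4 (salary ask 114≤207, experience 11≥11, start delay 11≤15).
D10: dominated by D5 (salary ask 123≤130, experience 13≥8, start delay 1≤10).
D11: dominated by D8 (salary ask 101≤109, experience 17≥10, start delay 3≤8).

D2, D3, D5, D6, D8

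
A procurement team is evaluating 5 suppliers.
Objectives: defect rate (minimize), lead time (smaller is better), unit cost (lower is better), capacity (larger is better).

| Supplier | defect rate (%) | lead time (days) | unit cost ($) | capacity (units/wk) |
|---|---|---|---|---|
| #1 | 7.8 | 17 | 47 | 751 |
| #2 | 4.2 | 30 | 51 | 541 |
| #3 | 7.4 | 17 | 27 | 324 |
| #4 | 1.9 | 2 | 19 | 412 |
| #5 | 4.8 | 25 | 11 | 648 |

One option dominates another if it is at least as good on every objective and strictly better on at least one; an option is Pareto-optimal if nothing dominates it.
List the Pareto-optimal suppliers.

#1: not dominated (best capacity).
#2: not dominated.
#3: dominated by #4 (defect rate 1.9≤7.4, lead time 2≤17, unit cost 19≤27, capacity 412≥324).
#4: not dominated (best defect rate).
#5: not dominated (best unit cost).

#1, #2, #4, #5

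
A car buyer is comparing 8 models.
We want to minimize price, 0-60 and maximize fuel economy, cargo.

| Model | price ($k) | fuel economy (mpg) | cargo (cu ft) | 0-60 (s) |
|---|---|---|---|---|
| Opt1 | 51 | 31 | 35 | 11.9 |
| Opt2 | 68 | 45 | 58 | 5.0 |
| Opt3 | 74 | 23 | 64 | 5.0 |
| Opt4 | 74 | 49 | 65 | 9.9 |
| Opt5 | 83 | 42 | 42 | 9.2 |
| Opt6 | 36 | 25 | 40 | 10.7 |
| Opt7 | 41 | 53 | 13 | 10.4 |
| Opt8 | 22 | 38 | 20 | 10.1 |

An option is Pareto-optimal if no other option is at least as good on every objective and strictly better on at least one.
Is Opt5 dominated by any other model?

Yes

Opt2 vs Opt5: price 68≤83, fuel economy 45≥42, cargo 58≥42, 0-60 5.0≤9.2 — Opt2 is at least as good on every objective and strictly better on at least one, so Opt2 dominates Opt5.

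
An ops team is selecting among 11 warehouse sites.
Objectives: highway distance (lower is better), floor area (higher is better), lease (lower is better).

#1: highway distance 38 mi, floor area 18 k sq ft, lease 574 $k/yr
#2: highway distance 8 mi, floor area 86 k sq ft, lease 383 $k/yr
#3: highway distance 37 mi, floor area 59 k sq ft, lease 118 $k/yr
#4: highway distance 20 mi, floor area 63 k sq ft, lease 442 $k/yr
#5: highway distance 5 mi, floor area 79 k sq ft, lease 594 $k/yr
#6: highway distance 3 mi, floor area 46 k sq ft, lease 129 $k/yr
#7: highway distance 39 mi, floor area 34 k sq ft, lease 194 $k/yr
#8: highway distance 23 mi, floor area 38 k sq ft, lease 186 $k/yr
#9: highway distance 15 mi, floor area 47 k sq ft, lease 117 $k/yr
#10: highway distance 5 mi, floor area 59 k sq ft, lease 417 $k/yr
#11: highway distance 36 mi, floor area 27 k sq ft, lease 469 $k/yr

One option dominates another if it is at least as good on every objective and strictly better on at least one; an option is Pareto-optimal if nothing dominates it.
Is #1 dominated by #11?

Yes

#11 vs #1: highway distance 36≤38, floor area 27≥18, lease 469≤574 — #11 is at least as good on every objective with at least one strict improvement.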